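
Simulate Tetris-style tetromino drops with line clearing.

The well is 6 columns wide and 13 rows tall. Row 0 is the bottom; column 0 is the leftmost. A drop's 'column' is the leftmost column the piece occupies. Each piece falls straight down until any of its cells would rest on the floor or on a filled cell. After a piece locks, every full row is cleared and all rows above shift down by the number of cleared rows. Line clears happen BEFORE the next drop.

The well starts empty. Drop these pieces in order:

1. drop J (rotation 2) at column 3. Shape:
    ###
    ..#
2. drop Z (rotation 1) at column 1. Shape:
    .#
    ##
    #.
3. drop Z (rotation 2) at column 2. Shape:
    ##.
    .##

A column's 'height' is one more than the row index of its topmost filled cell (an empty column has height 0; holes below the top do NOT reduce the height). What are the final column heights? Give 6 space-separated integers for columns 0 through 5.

Answer: 0 2 4 4 3 2

Derivation:
Drop 1: J rot2 at col 3 lands with bottom-row=0; cleared 0 line(s) (total 0); column heights now [0 0 0 2 2 2], max=2
Drop 2: Z rot1 at col 1 lands with bottom-row=0; cleared 0 line(s) (total 0); column heights now [0 2 3 2 2 2], max=3
Drop 3: Z rot2 at col 2 lands with bottom-row=2; cleared 0 line(s) (total 0); column heights now [0 2 4 4 3 2], max=4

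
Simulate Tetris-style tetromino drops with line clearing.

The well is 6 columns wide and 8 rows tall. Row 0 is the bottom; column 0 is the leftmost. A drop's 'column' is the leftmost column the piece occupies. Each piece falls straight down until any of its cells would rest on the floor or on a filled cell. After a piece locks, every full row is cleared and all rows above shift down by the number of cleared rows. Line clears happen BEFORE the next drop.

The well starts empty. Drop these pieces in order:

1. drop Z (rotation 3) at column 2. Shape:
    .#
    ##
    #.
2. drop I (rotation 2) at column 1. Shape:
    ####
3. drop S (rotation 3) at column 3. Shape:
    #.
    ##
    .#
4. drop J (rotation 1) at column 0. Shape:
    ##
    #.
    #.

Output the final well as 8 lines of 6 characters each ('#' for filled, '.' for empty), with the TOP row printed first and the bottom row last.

Drop 1: Z rot3 at col 2 lands with bottom-row=0; cleared 0 line(s) (total 0); column heights now [0 0 2 3 0 0], max=3
Drop 2: I rot2 at col 1 lands with bottom-row=3; cleared 0 line(s) (total 0); column heights now [0 4 4 4 4 0], max=4
Drop 3: S rot3 at col 3 lands with bottom-row=4; cleared 0 line(s) (total 0); column heights now [0 4 4 7 6 0], max=7
Drop 4: J rot1 at col 0 lands with bottom-row=2; cleared 0 line(s) (total 0); column heights now [5 5 4 7 6 0], max=7

Answer: ......
...#..
...##.
##..#.
#####.
#..#..
..##..
..#...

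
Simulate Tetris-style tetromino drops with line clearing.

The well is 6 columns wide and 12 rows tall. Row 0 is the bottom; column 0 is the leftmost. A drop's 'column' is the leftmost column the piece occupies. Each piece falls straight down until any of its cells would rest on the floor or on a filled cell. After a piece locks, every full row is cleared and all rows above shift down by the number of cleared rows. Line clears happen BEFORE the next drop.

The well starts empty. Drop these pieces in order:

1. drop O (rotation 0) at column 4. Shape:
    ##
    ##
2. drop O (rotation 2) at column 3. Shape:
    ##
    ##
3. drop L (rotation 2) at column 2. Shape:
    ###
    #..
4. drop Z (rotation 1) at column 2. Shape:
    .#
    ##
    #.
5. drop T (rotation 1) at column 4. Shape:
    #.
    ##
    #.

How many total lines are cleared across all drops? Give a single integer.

Drop 1: O rot0 at col 4 lands with bottom-row=0; cleared 0 line(s) (total 0); column heights now [0 0 0 0 2 2], max=2
Drop 2: O rot2 at col 3 lands with bottom-row=2; cleared 0 line(s) (total 0); column heights now [0 0 0 4 4 2], max=4
Drop 3: L rot2 at col 2 lands with bottom-row=3; cleared 0 line(s) (total 0); column heights now [0 0 5 5 5 2], max=5
Drop 4: Z rot1 at col 2 lands with bottom-row=5; cleared 0 line(s) (total 0); column heights now [0 0 7 8 5 2], max=8
Drop 5: T rot1 at col 4 lands with bottom-row=5; cleared 0 line(s) (total 0); column heights now [0 0 7 8 8 7], max=8

Answer: 0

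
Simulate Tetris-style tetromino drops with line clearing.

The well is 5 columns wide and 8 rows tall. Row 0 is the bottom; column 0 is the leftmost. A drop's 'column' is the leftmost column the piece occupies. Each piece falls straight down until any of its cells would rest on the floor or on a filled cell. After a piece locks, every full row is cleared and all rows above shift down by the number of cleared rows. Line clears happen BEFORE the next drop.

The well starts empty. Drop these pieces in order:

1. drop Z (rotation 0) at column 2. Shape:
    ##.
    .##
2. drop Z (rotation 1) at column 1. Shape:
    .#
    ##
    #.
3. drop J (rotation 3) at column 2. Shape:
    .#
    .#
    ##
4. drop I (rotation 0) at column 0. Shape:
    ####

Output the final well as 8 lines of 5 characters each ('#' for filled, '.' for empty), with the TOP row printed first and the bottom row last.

Drop 1: Z rot0 at col 2 lands with bottom-row=0; cleared 0 line(s) (total 0); column heights now [0 0 2 2 1], max=2
Drop 2: Z rot1 at col 1 lands with bottom-row=1; cleared 0 line(s) (total 0); column heights now [0 3 4 2 1], max=4
Drop 3: J rot3 at col 2 lands with bottom-row=4; cleared 0 line(s) (total 0); column heights now [0 3 5 7 1], max=7
Drop 4: I rot0 at col 0 lands with bottom-row=7; cleared 0 line(s) (total 0); column heights now [8 8 8 8 1], max=8

Answer: ####.
...#.
...#.
..##.
..#..
.##..
.###.
...##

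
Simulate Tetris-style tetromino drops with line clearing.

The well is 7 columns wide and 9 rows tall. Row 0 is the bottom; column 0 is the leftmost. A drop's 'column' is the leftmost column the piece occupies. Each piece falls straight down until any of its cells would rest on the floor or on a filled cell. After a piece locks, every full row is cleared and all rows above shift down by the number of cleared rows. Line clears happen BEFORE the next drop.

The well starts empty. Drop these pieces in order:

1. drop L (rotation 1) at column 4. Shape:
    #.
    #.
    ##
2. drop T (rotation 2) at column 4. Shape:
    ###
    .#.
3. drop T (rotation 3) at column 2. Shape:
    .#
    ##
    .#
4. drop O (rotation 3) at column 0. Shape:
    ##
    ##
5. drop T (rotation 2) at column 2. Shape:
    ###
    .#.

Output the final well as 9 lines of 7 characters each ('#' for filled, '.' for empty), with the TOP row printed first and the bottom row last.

Drop 1: L rot1 at col 4 lands with bottom-row=0; cleared 0 line(s) (total 0); column heights now [0 0 0 0 3 1 0], max=3
Drop 2: T rot2 at col 4 lands with bottom-row=2; cleared 0 line(s) (total 0); column heights now [0 0 0 0 4 4 4], max=4
Drop 3: T rot3 at col 2 lands with bottom-row=0; cleared 0 line(s) (total 0); column heights now [0 0 2 3 4 4 4], max=4
Drop 4: O rot3 at col 0 lands with bottom-row=0; cleared 0 line(s) (total 0); column heights now [2 2 2 3 4 4 4], max=4
Drop 5: T rot2 at col 2 lands with bottom-row=3; cleared 0 line(s) (total 0); column heights now [2 2 5 5 5 4 4], max=5

Answer: .......
.......
.......
.......
..###..
...####
...###.
#####..
##.###.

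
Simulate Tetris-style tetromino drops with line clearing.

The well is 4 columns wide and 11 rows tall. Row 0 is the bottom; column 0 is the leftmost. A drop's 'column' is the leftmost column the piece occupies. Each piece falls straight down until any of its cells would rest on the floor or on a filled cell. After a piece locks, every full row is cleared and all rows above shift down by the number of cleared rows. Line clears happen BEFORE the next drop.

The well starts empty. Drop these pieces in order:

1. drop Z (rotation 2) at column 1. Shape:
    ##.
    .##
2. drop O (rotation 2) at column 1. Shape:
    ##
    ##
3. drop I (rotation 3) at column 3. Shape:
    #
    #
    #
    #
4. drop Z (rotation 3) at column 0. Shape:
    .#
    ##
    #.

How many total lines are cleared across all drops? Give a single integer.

Drop 1: Z rot2 at col 1 lands with bottom-row=0; cleared 0 line(s) (total 0); column heights now [0 2 2 1], max=2
Drop 2: O rot2 at col 1 lands with bottom-row=2; cleared 0 line(s) (total 0); column heights now [0 4 4 1], max=4
Drop 3: I rot3 at col 3 lands with bottom-row=1; cleared 0 line(s) (total 0); column heights now [0 4 4 5], max=5
Drop 4: Z rot3 at col 0 lands with bottom-row=3; cleared 1 line(s) (total 1); column heights now [4 5 3 4], max=5

Answer: 1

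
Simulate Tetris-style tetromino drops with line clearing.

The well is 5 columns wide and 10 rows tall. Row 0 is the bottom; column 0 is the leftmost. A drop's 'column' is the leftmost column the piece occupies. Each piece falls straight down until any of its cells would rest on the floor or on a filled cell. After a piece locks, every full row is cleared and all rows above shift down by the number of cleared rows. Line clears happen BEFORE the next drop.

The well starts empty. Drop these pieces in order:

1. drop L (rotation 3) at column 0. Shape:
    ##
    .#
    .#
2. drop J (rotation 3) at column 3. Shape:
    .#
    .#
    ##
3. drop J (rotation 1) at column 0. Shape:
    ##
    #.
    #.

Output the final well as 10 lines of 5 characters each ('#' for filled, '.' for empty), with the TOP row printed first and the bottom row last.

Drop 1: L rot3 at col 0 lands with bottom-row=0; cleared 0 line(s) (total 0); column heights now [3 3 0 0 0], max=3
Drop 2: J rot3 at col 3 lands with bottom-row=0; cleared 0 line(s) (total 0); column heights now [3 3 0 1 3], max=3
Drop 3: J rot1 at col 0 lands with bottom-row=3; cleared 0 line(s) (total 0); column heights now [6 6 0 1 3], max=6

Answer: .....
.....
.....
.....
##...
#....
#....
##..#
.#..#
.#.##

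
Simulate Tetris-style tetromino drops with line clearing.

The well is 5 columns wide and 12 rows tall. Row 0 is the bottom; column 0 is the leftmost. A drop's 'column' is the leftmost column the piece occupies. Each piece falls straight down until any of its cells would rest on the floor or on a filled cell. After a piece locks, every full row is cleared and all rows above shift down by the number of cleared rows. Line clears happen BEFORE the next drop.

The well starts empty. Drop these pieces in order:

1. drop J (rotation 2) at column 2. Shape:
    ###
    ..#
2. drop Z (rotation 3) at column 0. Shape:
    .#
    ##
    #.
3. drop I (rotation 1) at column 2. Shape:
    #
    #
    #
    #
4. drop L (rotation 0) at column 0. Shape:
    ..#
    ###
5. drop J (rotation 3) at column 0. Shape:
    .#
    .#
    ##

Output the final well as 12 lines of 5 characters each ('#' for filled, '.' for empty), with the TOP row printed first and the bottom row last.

Answer: .....
.....
.....
.....
.#...
.#...
###..
###..
..#..
..#..
.##..
#.#.#

Derivation:
Drop 1: J rot2 at col 2 lands with bottom-row=0; cleared 0 line(s) (total 0); column heights now [0 0 2 2 2], max=2
Drop 2: Z rot3 at col 0 lands with bottom-row=0; cleared 1 line(s) (total 1); column heights now [1 2 0 0 1], max=2
Drop 3: I rot1 at col 2 lands with bottom-row=0; cleared 0 line(s) (total 1); column heights now [1 2 4 0 1], max=4
Drop 4: L rot0 at col 0 lands with bottom-row=4; cleared 0 line(s) (total 1); column heights now [5 5 6 0 1], max=6
Drop 5: J rot3 at col 0 lands with bottom-row=5; cleared 0 line(s) (total 1); column heights now [6 8 6 0 1], max=8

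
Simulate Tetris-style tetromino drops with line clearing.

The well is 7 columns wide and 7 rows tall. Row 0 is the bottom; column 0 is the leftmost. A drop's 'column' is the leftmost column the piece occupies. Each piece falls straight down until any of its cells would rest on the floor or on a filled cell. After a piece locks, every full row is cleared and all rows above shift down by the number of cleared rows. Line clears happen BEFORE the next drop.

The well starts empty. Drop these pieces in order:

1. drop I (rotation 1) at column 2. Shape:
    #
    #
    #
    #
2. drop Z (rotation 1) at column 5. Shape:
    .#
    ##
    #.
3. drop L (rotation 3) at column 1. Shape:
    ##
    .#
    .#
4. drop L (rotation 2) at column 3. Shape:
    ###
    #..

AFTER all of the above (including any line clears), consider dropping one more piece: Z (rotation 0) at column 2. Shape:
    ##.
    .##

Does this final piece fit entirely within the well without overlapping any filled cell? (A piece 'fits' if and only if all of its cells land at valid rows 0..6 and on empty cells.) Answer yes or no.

Drop 1: I rot1 at col 2 lands with bottom-row=0; cleared 0 line(s) (total 0); column heights now [0 0 4 0 0 0 0], max=4
Drop 2: Z rot1 at col 5 lands with bottom-row=0; cleared 0 line(s) (total 0); column heights now [0 0 4 0 0 2 3], max=4
Drop 3: L rot3 at col 1 lands with bottom-row=4; cleared 0 line(s) (total 0); column heights now [0 7 7 0 0 2 3], max=7
Drop 4: L rot2 at col 3 lands with bottom-row=1; cleared 0 line(s) (total 0); column heights now [0 7 7 3 3 3 3], max=7
Test piece Z rot0 at col 2 (width 3): heights before test = [0 7 7 3 3 3 3]; fits = False

Answer: no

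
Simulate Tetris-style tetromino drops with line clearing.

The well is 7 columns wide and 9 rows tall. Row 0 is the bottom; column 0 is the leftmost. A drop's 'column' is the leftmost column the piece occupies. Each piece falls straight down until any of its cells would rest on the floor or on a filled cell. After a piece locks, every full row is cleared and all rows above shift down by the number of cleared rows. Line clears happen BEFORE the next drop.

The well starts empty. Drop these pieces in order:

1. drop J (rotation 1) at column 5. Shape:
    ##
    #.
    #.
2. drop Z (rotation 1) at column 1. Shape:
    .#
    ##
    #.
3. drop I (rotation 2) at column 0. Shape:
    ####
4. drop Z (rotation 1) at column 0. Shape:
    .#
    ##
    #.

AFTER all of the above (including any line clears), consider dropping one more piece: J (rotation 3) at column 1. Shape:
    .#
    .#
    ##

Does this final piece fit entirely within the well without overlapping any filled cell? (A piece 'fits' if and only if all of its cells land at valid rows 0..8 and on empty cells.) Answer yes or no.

Drop 1: J rot1 at col 5 lands with bottom-row=0; cleared 0 line(s) (total 0); column heights now [0 0 0 0 0 3 3], max=3
Drop 2: Z rot1 at col 1 lands with bottom-row=0; cleared 0 line(s) (total 0); column heights now [0 2 3 0 0 3 3], max=3
Drop 3: I rot2 at col 0 lands with bottom-row=3; cleared 0 line(s) (total 0); column heights now [4 4 4 4 0 3 3], max=4
Drop 4: Z rot1 at col 0 lands with bottom-row=4; cleared 0 line(s) (total 0); column heights now [6 7 4 4 0 3 3], max=7
Test piece J rot3 at col 1 (width 2): heights before test = [6 7 4 4 0 3 3]; fits = False

Answer: no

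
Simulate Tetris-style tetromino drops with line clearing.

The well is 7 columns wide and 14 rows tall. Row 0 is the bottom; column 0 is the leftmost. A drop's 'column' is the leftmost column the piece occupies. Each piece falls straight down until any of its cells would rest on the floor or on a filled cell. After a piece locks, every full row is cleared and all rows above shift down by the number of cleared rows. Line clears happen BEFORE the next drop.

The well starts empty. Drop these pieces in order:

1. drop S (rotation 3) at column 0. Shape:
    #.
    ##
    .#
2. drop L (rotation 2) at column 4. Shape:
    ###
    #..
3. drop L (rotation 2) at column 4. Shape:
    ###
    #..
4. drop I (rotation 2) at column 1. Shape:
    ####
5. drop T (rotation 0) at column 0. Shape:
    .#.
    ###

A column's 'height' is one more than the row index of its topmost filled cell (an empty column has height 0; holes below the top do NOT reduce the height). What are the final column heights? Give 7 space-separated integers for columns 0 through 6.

Drop 1: S rot3 at col 0 lands with bottom-row=0; cleared 0 line(s) (total 0); column heights now [3 2 0 0 0 0 0], max=3
Drop 2: L rot2 at col 4 lands with bottom-row=0; cleared 0 line(s) (total 0); column heights now [3 2 0 0 2 2 2], max=3
Drop 3: L rot2 at col 4 lands with bottom-row=2; cleared 0 line(s) (total 0); column heights now [3 2 0 0 4 4 4], max=4
Drop 4: I rot2 at col 1 lands with bottom-row=4; cleared 0 line(s) (total 0); column heights now [3 5 5 5 5 4 4], max=5
Drop 5: T rot0 at col 0 lands with bottom-row=5; cleared 0 line(s) (total 0); column heights now [6 7 6 5 5 4 4], max=7

Answer: 6 7 6 5 5 4 4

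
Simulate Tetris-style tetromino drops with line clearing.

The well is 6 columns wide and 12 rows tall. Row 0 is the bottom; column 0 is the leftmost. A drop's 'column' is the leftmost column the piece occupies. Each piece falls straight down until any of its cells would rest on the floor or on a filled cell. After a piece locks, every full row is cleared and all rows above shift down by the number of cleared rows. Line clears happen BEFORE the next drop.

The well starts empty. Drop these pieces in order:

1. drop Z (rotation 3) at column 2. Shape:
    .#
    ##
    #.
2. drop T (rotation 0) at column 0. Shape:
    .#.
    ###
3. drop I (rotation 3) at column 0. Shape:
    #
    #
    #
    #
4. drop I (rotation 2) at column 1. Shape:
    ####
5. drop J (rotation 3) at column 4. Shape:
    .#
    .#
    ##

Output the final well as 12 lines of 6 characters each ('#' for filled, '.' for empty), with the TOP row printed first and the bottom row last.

Answer: ......
......
......
......
.....#
#....#
#...##
#####.
##....
####..
..##..
..#...

Derivation:
Drop 1: Z rot3 at col 2 lands with bottom-row=0; cleared 0 line(s) (total 0); column heights now [0 0 2 3 0 0], max=3
Drop 2: T rot0 at col 0 lands with bottom-row=2; cleared 0 line(s) (total 0); column heights now [3 4 3 3 0 0], max=4
Drop 3: I rot3 at col 0 lands with bottom-row=3; cleared 0 line(s) (total 0); column heights now [7 4 3 3 0 0], max=7
Drop 4: I rot2 at col 1 lands with bottom-row=4; cleared 0 line(s) (total 0); column heights now [7 5 5 5 5 0], max=7
Drop 5: J rot3 at col 4 lands with bottom-row=5; cleared 0 line(s) (total 0); column heights now [7 5 5 5 6 8], max=8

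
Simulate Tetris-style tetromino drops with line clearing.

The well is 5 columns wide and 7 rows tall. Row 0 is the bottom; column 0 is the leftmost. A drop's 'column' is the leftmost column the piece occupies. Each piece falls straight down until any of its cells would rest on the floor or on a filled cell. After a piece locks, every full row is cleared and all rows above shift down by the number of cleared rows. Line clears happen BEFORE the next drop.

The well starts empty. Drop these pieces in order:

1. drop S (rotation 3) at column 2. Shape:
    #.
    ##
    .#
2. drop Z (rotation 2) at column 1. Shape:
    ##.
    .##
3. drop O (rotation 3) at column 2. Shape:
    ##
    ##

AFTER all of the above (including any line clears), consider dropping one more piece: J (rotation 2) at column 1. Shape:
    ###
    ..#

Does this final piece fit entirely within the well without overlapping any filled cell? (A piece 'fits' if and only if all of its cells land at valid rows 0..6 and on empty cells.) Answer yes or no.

Drop 1: S rot3 at col 2 lands with bottom-row=0; cleared 0 line(s) (total 0); column heights now [0 0 3 2 0], max=3
Drop 2: Z rot2 at col 1 lands with bottom-row=3; cleared 0 line(s) (total 0); column heights now [0 5 5 4 0], max=5
Drop 3: O rot3 at col 2 lands with bottom-row=5; cleared 0 line(s) (total 0); column heights now [0 5 7 7 0], max=7
Test piece J rot2 at col 1 (width 3): heights before test = [0 5 7 7 0]; fits = False

Answer: no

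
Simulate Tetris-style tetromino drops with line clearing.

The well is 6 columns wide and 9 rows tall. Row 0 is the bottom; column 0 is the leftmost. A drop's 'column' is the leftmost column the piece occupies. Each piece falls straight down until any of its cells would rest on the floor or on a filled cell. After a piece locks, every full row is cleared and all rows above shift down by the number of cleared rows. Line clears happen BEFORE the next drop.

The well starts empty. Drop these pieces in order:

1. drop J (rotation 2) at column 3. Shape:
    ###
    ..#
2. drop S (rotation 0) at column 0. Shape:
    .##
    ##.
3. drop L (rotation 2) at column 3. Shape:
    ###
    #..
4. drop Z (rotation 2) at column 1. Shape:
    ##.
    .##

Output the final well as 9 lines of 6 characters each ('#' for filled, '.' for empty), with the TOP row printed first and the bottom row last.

Drop 1: J rot2 at col 3 lands with bottom-row=0; cleared 0 line(s) (total 0); column heights now [0 0 0 2 2 2], max=2
Drop 2: S rot0 at col 0 lands with bottom-row=0; cleared 0 line(s) (total 0); column heights now [1 2 2 2 2 2], max=2
Drop 3: L rot2 at col 3 lands with bottom-row=2; cleared 0 line(s) (total 0); column heights now [1 2 2 4 4 4], max=4
Drop 4: Z rot2 at col 1 lands with bottom-row=4; cleared 0 line(s) (total 0); column heights now [1 6 6 5 4 4], max=6

Answer: ......
......
......
.##...
..##..
...###
...#..
.#####
##...#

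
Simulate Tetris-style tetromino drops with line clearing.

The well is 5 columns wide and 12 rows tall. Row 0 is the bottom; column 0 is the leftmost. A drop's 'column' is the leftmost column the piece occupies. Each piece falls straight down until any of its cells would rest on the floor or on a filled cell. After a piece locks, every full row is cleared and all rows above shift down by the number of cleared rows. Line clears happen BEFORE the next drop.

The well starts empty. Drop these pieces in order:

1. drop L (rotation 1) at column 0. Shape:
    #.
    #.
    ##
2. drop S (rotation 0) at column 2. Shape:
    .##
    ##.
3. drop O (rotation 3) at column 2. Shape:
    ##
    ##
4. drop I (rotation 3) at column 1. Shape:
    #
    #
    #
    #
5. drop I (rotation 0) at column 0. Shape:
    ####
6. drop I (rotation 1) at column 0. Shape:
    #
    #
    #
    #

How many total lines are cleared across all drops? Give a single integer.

Answer: 0

Derivation:
Drop 1: L rot1 at col 0 lands with bottom-row=0; cleared 0 line(s) (total 0); column heights now [3 1 0 0 0], max=3
Drop 2: S rot0 at col 2 lands with bottom-row=0; cleared 0 line(s) (total 0); column heights now [3 1 1 2 2], max=3
Drop 3: O rot3 at col 2 lands with bottom-row=2; cleared 0 line(s) (total 0); column heights now [3 1 4 4 2], max=4
Drop 4: I rot3 at col 1 lands with bottom-row=1; cleared 0 line(s) (total 0); column heights now [3 5 4 4 2], max=5
Drop 5: I rot0 at col 0 lands with bottom-row=5; cleared 0 line(s) (total 0); column heights now [6 6 6 6 2], max=6
Drop 6: I rot1 at col 0 lands with bottom-row=6; cleared 0 line(s) (total 0); column heights now [10 6 6 6 2], max=10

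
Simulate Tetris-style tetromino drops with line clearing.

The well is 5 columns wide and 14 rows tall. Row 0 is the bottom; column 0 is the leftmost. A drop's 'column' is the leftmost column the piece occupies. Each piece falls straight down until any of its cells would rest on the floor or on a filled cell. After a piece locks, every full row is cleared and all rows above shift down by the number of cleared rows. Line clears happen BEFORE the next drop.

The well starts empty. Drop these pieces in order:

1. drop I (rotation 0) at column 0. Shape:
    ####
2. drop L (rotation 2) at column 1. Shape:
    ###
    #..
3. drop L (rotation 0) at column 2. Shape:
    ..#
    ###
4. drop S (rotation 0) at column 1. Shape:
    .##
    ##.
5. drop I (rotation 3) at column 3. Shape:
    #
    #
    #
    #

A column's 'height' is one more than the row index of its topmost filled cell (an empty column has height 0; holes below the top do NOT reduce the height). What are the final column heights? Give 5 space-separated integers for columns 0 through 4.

Answer: 1 5 6 10 5

Derivation:
Drop 1: I rot0 at col 0 lands with bottom-row=0; cleared 0 line(s) (total 0); column heights now [1 1 1 1 0], max=1
Drop 2: L rot2 at col 1 lands with bottom-row=1; cleared 0 line(s) (total 0); column heights now [1 3 3 3 0], max=3
Drop 3: L rot0 at col 2 lands with bottom-row=3; cleared 0 line(s) (total 0); column heights now [1 3 4 4 5], max=5
Drop 4: S rot0 at col 1 lands with bottom-row=4; cleared 0 line(s) (total 0); column heights now [1 5 6 6 5], max=6
Drop 5: I rot3 at col 3 lands with bottom-row=6; cleared 0 line(s) (total 0); column heights now [1 5 6 10 5], max=10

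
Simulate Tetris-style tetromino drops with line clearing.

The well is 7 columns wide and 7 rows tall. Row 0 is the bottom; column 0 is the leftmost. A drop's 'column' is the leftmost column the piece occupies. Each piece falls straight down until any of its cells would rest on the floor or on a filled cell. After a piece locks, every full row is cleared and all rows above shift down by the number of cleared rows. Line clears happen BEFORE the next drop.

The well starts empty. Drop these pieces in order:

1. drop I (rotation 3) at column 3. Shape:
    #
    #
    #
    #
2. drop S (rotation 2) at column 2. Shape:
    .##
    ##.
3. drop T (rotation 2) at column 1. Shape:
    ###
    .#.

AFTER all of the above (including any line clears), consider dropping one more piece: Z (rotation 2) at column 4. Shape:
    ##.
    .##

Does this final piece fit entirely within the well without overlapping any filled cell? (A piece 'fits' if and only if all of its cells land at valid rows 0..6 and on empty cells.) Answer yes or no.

Drop 1: I rot3 at col 3 lands with bottom-row=0; cleared 0 line(s) (total 0); column heights now [0 0 0 4 0 0 0], max=4
Drop 2: S rot2 at col 2 lands with bottom-row=4; cleared 0 line(s) (total 0); column heights now [0 0 5 6 6 0 0], max=6
Drop 3: T rot2 at col 1 lands with bottom-row=5; cleared 0 line(s) (total 0); column heights now [0 7 7 7 6 0 0], max=7
Test piece Z rot2 at col 4 (width 3): heights before test = [0 7 7 7 6 0 0]; fits = True

Answer: yes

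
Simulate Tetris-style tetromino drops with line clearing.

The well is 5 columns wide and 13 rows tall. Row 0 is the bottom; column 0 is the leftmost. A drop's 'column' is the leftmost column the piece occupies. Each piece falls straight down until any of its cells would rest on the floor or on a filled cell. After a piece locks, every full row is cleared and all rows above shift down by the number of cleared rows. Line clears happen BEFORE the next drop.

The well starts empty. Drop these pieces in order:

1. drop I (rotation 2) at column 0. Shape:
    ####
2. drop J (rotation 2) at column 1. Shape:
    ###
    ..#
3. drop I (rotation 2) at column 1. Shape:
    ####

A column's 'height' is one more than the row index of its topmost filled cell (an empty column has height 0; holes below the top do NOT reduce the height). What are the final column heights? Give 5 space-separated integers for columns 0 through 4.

Answer: 1 4 4 4 4

Derivation:
Drop 1: I rot2 at col 0 lands with bottom-row=0; cleared 0 line(s) (total 0); column heights now [1 1 1 1 0], max=1
Drop 2: J rot2 at col 1 lands with bottom-row=1; cleared 0 line(s) (total 0); column heights now [1 3 3 3 0], max=3
Drop 3: I rot2 at col 1 lands with bottom-row=3; cleared 0 line(s) (total 0); column heights now [1 4 4 4 4], max=4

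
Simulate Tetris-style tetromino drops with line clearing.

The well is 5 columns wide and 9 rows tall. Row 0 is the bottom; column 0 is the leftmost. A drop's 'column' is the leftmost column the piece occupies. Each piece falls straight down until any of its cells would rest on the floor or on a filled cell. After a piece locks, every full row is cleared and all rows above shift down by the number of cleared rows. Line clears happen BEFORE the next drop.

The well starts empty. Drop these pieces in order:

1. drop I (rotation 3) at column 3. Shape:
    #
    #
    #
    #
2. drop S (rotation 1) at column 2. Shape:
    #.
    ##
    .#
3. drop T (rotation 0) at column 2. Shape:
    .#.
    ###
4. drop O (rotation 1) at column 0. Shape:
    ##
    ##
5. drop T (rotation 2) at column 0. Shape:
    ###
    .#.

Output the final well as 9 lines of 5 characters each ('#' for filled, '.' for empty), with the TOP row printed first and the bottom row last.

Drop 1: I rot3 at col 3 lands with bottom-row=0; cleared 0 line(s) (total 0); column heights now [0 0 0 4 0], max=4
Drop 2: S rot1 at col 2 lands with bottom-row=4; cleared 0 line(s) (total 0); column heights now [0 0 7 6 0], max=7
Drop 3: T rot0 at col 2 lands with bottom-row=7; cleared 0 line(s) (total 0); column heights now [0 0 8 9 8], max=9
Drop 4: O rot1 at col 0 lands with bottom-row=0; cleared 0 line(s) (total 0); column heights now [2 2 8 9 8], max=9
Drop 5: T rot2 at col 0 lands with bottom-row=7; cleared 0 line(s) (total 0); column heights now [9 9 9 9 8], max=9

Answer: ####.
.####
..#..
..##.
...#.
...#.
...#.
##.#.
##.#.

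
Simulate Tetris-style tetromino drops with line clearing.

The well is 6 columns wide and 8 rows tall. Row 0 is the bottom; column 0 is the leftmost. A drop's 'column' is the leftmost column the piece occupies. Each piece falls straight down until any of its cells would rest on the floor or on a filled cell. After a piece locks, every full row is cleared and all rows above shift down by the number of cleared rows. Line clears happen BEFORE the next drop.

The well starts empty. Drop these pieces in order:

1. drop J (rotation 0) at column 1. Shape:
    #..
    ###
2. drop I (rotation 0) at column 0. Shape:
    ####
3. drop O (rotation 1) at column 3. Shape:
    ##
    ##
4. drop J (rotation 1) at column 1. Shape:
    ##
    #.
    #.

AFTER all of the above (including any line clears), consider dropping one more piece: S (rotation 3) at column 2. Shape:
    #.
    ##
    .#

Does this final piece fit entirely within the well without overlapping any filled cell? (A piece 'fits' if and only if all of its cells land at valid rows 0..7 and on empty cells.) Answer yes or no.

Drop 1: J rot0 at col 1 lands with bottom-row=0; cleared 0 line(s) (total 0); column heights now [0 2 1 1 0 0], max=2
Drop 2: I rot0 at col 0 lands with bottom-row=2; cleared 0 line(s) (total 0); column heights now [3 3 3 3 0 0], max=3
Drop 3: O rot1 at col 3 lands with bottom-row=3; cleared 0 line(s) (total 0); column heights now [3 3 3 5 5 0], max=5
Drop 4: J rot1 at col 1 lands with bottom-row=3; cleared 0 line(s) (total 0); column heights now [3 6 6 5 5 0], max=6
Test piece S rot3 at col 2 (width 2): heights before test = [3 6 6 5 5 0]; fits = True

Answer: yes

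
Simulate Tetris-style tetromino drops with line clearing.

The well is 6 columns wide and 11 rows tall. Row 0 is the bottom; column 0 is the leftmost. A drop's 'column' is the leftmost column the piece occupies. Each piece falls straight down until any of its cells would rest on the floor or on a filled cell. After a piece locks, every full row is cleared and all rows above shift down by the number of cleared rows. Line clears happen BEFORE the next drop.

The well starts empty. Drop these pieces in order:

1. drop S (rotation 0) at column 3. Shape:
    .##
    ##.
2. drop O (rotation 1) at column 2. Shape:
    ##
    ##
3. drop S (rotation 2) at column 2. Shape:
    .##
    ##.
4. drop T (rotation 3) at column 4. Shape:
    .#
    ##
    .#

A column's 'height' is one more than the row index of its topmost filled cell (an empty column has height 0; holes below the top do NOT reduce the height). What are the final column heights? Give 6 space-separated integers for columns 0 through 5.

Answer: 0 0 4 5 6 7

Derivation:
Drop 1: S rot0 at col 3 lands with bottom-row=0; cleared 0 line(s) (total 0); column heights now [0 0 0 1 2 2], max=2
Drop 2: O rot1 at col 2 lands with bottom-row=1; cleared 0 line(s) (total 0); column heights now [0 0 3 3 2 2], max=3
Drop 3: S rot2 at col 2 lands with bottom-row=3; cleared 0 line(s) (total 0); column heights now [0 0 4 5 5 2], max=5
Drop 4: T rot3 at col 4 lands with bottom-row=4; cleared 0 line(s) (total 0); column heights now [0 0 4 5 6 7], max=7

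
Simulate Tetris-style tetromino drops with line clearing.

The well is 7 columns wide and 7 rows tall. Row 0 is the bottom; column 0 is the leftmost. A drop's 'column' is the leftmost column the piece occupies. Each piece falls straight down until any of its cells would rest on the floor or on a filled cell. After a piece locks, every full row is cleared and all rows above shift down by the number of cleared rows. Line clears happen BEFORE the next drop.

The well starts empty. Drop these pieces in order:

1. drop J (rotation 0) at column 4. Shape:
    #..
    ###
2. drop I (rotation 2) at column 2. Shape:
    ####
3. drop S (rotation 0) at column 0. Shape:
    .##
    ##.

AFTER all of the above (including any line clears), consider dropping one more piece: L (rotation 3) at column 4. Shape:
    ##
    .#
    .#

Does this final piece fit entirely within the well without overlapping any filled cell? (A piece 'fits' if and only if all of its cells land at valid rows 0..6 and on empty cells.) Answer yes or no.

Drop 1: J rot0 at col 4 lands with bottom-row=0; cleared 0 line(s) (total 0); column heights now [0 0 0 0 2 1 1], max=2
Drop 2: I rot2 at col 2 lands with bottom-row=2; cleared 0 line(s) (total 0); column heights now [0 0 3 3 3 3 1], max=3
Drop 3: S rot0 at col 0 lands with bottom-row=2; cleared 0 line(s) (total 0); column heights now [3 4 4 3 3 3 1], max=4
Test piece L rot3 at col 4 (width 2): heights before test = [3 4 4 3 3 3 1]; fits = True

Answer: yes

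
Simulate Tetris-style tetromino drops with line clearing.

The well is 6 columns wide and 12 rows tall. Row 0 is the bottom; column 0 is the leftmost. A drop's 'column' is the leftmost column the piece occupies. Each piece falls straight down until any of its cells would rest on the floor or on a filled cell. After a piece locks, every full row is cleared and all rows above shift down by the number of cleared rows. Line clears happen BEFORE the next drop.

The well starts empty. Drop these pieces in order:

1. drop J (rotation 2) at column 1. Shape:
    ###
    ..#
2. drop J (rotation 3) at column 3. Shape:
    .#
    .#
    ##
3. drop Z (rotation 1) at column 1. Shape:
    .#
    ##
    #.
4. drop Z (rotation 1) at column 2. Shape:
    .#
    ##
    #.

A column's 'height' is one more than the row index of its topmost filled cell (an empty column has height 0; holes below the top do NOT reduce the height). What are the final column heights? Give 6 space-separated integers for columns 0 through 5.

Answer: 0 4 7 8 5 0

Derivation:
Drop 1: J rot2 at col 1 lands with bottom-row=0; cleared 0 line(s) (total 0); column heights now [0 2 2 2 0 0], max=2
Drop 2: J rot3 at col 3 lands with bottom-row=2; cleared 0 line(s) (total 0); column heights now [0 2 2 3 5 0], max=5
Drop 3: Z rot1 at col 1 lands with bottom-row=2; cleared 0 line(s) (total 0); column heights now [0 4 5 3 5 0], max=5
Drop 4: Z rot1 at col 2 lands with bottom-row=5; cleared 0 line(s) (total 0); column heights now [0 4 7 8 5 0], max=8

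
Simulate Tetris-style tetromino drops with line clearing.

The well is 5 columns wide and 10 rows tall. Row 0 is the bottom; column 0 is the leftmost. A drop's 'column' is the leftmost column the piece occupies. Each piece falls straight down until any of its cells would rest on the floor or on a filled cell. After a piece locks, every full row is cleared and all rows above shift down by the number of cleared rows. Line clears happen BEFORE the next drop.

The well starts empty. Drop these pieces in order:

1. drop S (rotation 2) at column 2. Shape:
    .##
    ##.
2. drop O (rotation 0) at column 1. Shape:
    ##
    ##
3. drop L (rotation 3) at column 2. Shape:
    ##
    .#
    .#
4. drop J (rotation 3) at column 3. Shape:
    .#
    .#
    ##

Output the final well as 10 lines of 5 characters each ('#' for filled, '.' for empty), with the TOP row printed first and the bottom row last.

Drop 1: S rot2 at col 2 lands with bottom-row=0; cleared 0 line(s) (total 0); column heights now [0 0 1 2 2], max=2
Drop 2: O rot0 at col 1 lands with bottom-row=1; cleared 0 line(s) (total 0); column heights now [0 3 3 2 2], max=3
Drop 3: L rot3 at col 2 lands with bottom-row=2; cleared 0 line(s) (total 0); column heights now [0 3 5 5 2], max=5
Drop 4: J rot3 at col 3 lands with bottom-row=5; cleared 0 line(s) (total 0); column heights now [0 3 5 6 8], max=8

Answer: .....
.....
....#
....#
...##
..##.
...#.
.###.
.####
..##.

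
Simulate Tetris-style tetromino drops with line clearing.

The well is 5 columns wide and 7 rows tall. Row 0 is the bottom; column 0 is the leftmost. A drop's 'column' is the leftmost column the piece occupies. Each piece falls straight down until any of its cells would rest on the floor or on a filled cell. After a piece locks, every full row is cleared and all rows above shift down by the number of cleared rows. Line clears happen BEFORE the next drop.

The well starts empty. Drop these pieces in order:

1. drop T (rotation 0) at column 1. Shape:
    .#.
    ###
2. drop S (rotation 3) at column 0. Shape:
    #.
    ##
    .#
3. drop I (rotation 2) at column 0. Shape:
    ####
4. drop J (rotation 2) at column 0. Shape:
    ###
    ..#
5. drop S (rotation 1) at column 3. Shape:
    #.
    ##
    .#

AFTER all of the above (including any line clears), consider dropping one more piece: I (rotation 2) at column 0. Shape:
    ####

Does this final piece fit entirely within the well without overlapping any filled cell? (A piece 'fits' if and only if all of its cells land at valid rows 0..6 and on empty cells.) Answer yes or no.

Drop 1: T rot0 at col 1 lands with bottom-row=0; cleared 0 line(s) (total 0); column heights now [0 1 2 1 0], max=2
Drop 2: S rot3 at col 0 lands with bottom-row=1; cleared 0 line(s) (total 0); column heights now [4 3 2 1 0], max=4
Drop 3: I rot2 at col 0 lands with bottom-row=4; cleared 0 line(s) (total 0); column heights now [5 5 5 5 0], max=5
Drop 4: J rot2 at col 0 lands with bottom-row=5; cleared 0 line(s) (total 0); column heights now [7 7 7 5 0], max=7
Drop 5: S rot1 at col 3 lands with bottom-row=4; cleared 1 line(s) (total 1); column heights now [6 6 6 6 5], max=6
Test piece I rot2 at col 0 (width 4): heights before test = [6 6 6 6 5]; fits = True

Answer: yes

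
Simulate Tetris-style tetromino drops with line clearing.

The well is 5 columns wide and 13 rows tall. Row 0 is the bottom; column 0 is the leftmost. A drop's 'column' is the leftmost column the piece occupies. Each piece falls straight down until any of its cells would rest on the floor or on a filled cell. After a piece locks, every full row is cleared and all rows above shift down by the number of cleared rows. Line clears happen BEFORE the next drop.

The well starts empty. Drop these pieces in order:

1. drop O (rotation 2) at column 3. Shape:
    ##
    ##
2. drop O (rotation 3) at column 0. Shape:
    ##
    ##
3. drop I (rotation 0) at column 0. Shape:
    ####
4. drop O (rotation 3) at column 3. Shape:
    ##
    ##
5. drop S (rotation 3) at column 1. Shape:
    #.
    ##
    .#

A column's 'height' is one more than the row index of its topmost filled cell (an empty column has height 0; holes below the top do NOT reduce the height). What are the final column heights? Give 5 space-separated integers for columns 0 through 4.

Answer: 3 6 5 5 5

Derivation:
Drop 1: O rot2 at col 3 lands with bottom-row=0; cleared 0 line(s) (total 0); column heights now [0 0 0 2 2], max=2
Drop 2: O rot3 at col 0 lands with bottom-row=0; cleared 0 line(s) (total 0); column heights now [2 2 0 2 2], max=2
Drop 3: I rot0 at col 0 lands with bottom-row=2; cleared 0 line(s) (total 0); column heights now [3 3 3 3 2], max=3
Drop 4: O rot3 at col 3 lands with bottom-row=3; cleared 0 line(s) (total 0); column heights now [3 3 3 5 5], max=5
Drop 5: S rot3 at col 1 lands with bottom-row=3; cleared 0 line(s) (total 0); column heights now [3 6 5 5 5], max=6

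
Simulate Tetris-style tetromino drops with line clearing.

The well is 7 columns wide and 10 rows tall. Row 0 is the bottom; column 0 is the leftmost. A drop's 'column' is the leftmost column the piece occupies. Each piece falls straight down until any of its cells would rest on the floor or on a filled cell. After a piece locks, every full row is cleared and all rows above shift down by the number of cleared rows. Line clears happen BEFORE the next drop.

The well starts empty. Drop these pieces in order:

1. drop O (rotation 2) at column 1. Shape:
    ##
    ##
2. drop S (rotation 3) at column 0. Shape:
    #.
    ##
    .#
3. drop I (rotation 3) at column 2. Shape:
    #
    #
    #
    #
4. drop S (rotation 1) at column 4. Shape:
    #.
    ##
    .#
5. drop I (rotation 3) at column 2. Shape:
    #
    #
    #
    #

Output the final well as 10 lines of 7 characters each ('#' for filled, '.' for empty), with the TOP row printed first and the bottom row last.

Answer: ..#....
..#....
..#....
..#....
..#....
#.#....
###....
.##.#..
.##.##.
.##..#.

Derivation:
Drop 1: O rot2 at col 1 lands with bottom-row=0; cleared 0 line(s) (total 0); column heights now [0 2 2 0 0 0 0], max=2
Drop 2: S rot3 at col 0 lands with bottom-row=2; cleared 0 line(s) (total 0); column heights now [5 4 2 0 0 0 0], max=5
Drop 3: I rot3 at col 2 lands with bottom-row=2; cleared 0 line(s) (total 0); column heights now [5 4 6 0 0 0 0], max=6
Drop 4: S rot1 at col 4 lands with bottom-row=0; cleared 0 line(s) (total 0); column heights now [5 4 6 0 3 2 0], max=6
Drop 5: I rot3 at col 2 lands with bottom-row=6; cleared 0 line(s) (total 0); column heights now [5 4 10 0 3 2 0], max=10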